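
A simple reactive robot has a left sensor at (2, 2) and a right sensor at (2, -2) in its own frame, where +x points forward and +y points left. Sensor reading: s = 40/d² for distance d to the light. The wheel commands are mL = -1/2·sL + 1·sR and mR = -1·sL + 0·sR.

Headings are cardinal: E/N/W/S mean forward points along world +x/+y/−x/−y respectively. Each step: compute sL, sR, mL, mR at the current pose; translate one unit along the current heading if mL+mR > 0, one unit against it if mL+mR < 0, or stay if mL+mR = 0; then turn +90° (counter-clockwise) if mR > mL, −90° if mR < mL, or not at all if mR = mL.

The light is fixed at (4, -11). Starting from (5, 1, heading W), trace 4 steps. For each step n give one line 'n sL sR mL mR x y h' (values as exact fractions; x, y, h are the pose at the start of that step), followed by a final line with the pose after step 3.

0 40/101 40/197 100/19897 -40/101 5 1 W
1 10/49 10/53 225/2597 -10/49 6 1 N
2 8/37 40/97 1092/3589 -8/37 6 0 E
3 20/53 20/41 650/2173 -20/53 7 0 S
final 7 1 W

n=0: pose=(5,1,W); sL=40/101, sR=40/197; mL=100/19897, mR=-40/101; mL+mR=-7780/19897 → advance -1; mR−mL=-7980/19897 → turn -1·90°
n=1: pose=(6,1,N); sL=10/49, sR=10/53; mL=225/2597, mR=-10/49; mL+mR=-305/2597 → advance -1; mR−mL=-755/2597 → turn -1·90°
n=2: pose=(6,0,E); sL=8/37, sR=40/97; mL=1092/3589, mR=-8/37; mL+mR=316/3589 → advance +1; mR−mL=-1868/3589 → turn -1·90°
n=3: pose=(7,0,S); sL=20/53, sR=20/41; mL=650/2173, mR=-20/53; mL+mR=-170/2173 → advance -1; mR−mL=-1470/2173 → turn -1·90°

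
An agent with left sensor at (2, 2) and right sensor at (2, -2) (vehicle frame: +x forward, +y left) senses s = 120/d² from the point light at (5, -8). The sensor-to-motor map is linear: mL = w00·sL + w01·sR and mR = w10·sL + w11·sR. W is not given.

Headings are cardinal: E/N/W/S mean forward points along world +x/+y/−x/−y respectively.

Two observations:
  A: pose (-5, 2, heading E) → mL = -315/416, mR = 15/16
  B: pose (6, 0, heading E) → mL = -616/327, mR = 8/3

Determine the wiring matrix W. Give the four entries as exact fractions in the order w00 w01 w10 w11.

-1/2 -1/2 0 1

obs A: pose=(-5,2,E) → sL=15/26, sR=15/16, mL=-315/416, mR=15/16
obs B: pose=(6,0,E) → sL=120/109, sR=8/3, mL=-616/327, mR=8/3
sensor matrix S = [[15/26, 15/16], [120/109, 8/3]]; det S = 1435/2834
solve [mL_A; mL_B] = S·[w00; w01] and [mR_A; mR_B] = S·[w10; w11]:
  w00 = -1/2, w01 = -1/2, w10 = 0, w11 = 1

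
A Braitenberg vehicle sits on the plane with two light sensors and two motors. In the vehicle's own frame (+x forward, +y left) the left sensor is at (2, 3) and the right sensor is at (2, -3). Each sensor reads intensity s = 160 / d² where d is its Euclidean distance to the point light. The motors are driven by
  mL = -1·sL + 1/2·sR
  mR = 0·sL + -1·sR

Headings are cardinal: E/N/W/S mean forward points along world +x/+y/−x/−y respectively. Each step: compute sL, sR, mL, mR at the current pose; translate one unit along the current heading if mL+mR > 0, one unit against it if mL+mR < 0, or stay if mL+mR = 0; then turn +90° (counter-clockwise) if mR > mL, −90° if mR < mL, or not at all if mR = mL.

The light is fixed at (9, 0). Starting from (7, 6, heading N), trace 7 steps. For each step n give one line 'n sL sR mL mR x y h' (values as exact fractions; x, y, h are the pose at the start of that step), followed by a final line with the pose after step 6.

0 160/89 32/13 -656/1157 -32/13 7 6 N
1 5/2 40 35/2 -40 7 5 E
2 160/9 32/9 -16 -32/9 6 5 S
3 80/41 16 248/41 -16 6 6 E
4 160/17 32/13 -1808/221 -32/13 5 6 S
5 20/13 8 32/13 -8 5 7 E
6 160/29 160/89 -11920/2581 -160/89 4 7 S
final 4 8 E

n=0: pose=(7,6,N); sL=160/89, sR=32/13; mL=-656/1157, mR=-32/13; mL+mR=-3504/1157 → advance -1; mR−mL=-2192/1157 → turn -1·90°
n=1: pose=(7,5,E); sL=5/2, sR=40; mL=35/2, mR=-40; mL+mR=-45/2 → advance -1; mR−mL=-115/2 → turn -1·90°
n=2: pose=(6,5,S); sL=160/9, sR=32/9; mL=-16, mR=-32/9; mL+mR=-176/9 → advance -1; mR−mL=112/9 → turn +1·90°
n=3: pose=(6,6,E); sL=80/41, sR=16; mL=248/41, mR=-16; mL+mR=-408/41 → advance -1; mR−mL=-904/41 → turn -1·90°
n=4: pose=(5,6,S); sL=160/17, sR=32/13; mL=-1808/221, mR=-32/13; mL+mR=-2352/221 → advance -1; mR−mL=1264/221 → turn +1·90°
n=5: pose=(5,7,E); sL=20/13, sR=8; mL=32/13, mR=-8; mL+mR=-72/13 → advance -1; mR−mL=-136/13 → turn -1·90°
n=6: pose=(4,7,S); sL=160/29, sR=160/89; mL=-11920/2581, mR=-160/89; mL+mR=-16560/2581 → advance -1; mR−mL=7280/2581 → turn +1·90°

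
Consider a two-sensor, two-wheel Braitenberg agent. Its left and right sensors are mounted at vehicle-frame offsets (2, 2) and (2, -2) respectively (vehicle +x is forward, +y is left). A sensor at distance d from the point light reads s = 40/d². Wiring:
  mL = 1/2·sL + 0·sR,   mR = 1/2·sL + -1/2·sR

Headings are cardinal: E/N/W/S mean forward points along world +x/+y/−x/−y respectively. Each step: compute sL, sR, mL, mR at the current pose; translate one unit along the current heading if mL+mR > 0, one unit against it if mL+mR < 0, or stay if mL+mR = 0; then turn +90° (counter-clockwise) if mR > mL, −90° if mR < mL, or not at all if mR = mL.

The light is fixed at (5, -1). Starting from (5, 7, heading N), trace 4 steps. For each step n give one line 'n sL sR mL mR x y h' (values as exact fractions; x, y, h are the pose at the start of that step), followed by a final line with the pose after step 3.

n=0: pose=(5,7,N); sL=5/13, sR=5/13; mL=5/26, mR=0; mL+mR=5/26 → advance +1; mR−mL=-5/26 → turn -1·90°
n=1: pose=(5,8,E); sL=8/25, sR=40/53; mL=4/25, mR=-288/1325; mL+mR=-76/1325 → advance -1; mR−mL=-20/53 → turn -1·90°
n=2: pose=(4,8,S); sL=4/5, sR=20/29; mL=2/5, mR=8/145; mL+mR=66/145 → advance +1; mR−mL=-10/29 → turn -1·90°
n=3: pose=(4,7,W); sL=8/9, sR=40/109; mL=4/9, mR=256/981; mL+mR=692/981 → advance +1; mR−mL=-20/109 → turn -1·90°

0 5/13 5/13 5/26 0 5 7 N
1 8/25 40/53 4/25 -288/1325 5 8 E
2 4/5 20/29 2/5 8/145 4 8 S
3 8/9 40/109 4/9 256/981 4 7 W
final 3 7 N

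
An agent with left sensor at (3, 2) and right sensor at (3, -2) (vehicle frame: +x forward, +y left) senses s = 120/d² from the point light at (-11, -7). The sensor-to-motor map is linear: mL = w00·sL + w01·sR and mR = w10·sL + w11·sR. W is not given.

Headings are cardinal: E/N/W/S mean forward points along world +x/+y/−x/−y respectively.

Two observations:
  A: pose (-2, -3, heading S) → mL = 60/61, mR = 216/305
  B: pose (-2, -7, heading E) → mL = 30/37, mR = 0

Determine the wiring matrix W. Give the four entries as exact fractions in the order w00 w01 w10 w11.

obs A: pose=(-2,-3,S) → sL=60/61, sR=12/5, mL=60/61, mR=216/305
obs B: pose=(-2,-7,E) → sL=30/37, sR=30/37, mL=30/37, mR=0
sensor matrix S = [[60/61, 12/5], [30/37, 30/37]]; det S = -2592/2257
solve [mL_A; mL_B] = S·[w00; w01] and [mR_A; mR_B] = S·[w10; w11]:
  w00 = 1, w01 = 0, w10 = -1/2, w11 = 1/2

1 0 -1/2 1/2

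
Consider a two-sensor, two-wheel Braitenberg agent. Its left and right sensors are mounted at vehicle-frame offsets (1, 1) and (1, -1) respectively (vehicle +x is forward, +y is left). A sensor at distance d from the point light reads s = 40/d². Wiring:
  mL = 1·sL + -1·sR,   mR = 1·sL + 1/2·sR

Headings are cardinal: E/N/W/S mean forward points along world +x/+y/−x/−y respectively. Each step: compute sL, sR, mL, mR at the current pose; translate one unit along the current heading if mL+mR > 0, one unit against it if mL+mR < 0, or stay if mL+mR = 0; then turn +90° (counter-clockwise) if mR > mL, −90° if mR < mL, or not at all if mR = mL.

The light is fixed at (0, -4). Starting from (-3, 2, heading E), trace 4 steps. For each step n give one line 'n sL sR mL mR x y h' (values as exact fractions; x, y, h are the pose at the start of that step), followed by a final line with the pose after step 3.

0 40/53 40/29 -960/1537 2220/1537 -3 2 E
1 20/29 4/5 -16/145 158/145 -2 2 N
2 8/9 40/73 224/657 764/657 -2 3 W
3 1 10/13 3/13 18/13 -3 3 S
final -3 2 E

n=0: pose=(-3,2,E); sL=40/53, sR=40/29; mL=-960/1537, mR=2220/1537; mL+mR=1260/1537 → advance +1; mR−mL=60/29 → turn +1·90°
n=1: pose=(-2,2,N); sL=20/29, sR=4/5; mL=-16/145, mR=158/145; mL+mR=142/145 → advance +1; mR−mL=6/5 → turn +1·90°
n=2: pose=(-2,3,W); sL=8/9, sR=40/73; mL=224/657, mR=764/657; mL+mR=988/657 → advance +1; mR−mL=60/73 → turn +1·90°
n=3: pose=(-3,3,S); sL=1, sR=10/13; mL=3/13, mR=18/13; mL+mR=21/13 → advance +1; mR−mL=15/13 → turn +1·90°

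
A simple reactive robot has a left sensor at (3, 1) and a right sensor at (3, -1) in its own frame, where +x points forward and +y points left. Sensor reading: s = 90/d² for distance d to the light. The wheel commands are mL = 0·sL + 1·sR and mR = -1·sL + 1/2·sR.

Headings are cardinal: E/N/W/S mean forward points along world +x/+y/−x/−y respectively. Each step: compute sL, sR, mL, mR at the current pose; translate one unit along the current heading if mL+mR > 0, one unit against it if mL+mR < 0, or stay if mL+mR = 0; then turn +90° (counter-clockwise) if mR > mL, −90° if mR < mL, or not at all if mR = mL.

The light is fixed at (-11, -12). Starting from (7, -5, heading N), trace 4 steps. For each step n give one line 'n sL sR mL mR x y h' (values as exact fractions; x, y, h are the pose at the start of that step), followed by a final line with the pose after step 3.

n=0: pose=(7,-5,N); sL=90/389, sR=90/461; mL=90/461, mR=-23985/179329; mL+mR=11025/179329 → advance +1; mR−mL=-58995/179329 → turn -1·90°
n=1: pose=(7,-4,E); sL=5/29, sR=9/49; mL=9/49, mR=-229/2842; mL+mR=293/2842 → advance +1; mR−mL=-751/2842 → turn -1·90°
n=2: pose=(8,-4,S); sL=18/85, sR=90/349; mL=90/349, mR=-2457/29665; mL+mR=5193/29665 → advance +1; mR−mL=-10107/29665 → turn -1·90°
n=3: pose=(8,-5,W); sL=45/146, sR=9/32; mL=9/32, mR=-783/4672; mL+mR=531/4672 → advance +1; mR−mL=-2097/4672 → turn -1·90°

0 90/389 90/461 90/461 -23985/179329 7 -5 N
1 5/29 9/49 9/49 -229/2842 7 -4 E
2 18/85 90/349 90/349 -2457/29665 8 -4 S
3 45/146 9/32 9/32 -783/4672 8 -5 W
final 7 -5 N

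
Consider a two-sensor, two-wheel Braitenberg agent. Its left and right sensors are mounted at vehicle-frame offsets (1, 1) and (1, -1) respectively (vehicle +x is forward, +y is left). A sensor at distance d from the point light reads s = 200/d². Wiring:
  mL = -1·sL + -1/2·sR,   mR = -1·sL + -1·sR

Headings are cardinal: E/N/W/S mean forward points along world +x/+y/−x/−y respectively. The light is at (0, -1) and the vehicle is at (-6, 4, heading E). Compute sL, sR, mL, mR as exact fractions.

200/61 200/41 -14300/2501 -20400/2501

left sensor world pos  = (-5, 5); dL² = 61
right sensor world pos = (-5, 3); dR² = 41
sL = 200/61 = 200/61
sR = 200/41 = 200/41
mL = -1·sL + -1/2·sR = -14300/2501
mR = -1·sL + -1·sR = -20400/2501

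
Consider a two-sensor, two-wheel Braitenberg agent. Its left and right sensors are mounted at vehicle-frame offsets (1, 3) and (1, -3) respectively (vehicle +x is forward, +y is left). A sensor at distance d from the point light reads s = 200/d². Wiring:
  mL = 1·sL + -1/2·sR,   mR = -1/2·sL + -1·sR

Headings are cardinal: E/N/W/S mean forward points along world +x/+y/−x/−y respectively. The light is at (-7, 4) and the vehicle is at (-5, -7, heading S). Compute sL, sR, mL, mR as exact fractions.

left sensor world pos  = (-2, -8); dL² = 169
right sensor world pos = (-8, -8); dR² = 145
sL = 200/169 = 200/169
sR = 200/145 = 40/29
mL = 1·sL + -1/2·sR = 2420/4901
mR = -1/2·sL + -1·sR = -9660/4901

200/169 40/29 2420/4901 -9660/4901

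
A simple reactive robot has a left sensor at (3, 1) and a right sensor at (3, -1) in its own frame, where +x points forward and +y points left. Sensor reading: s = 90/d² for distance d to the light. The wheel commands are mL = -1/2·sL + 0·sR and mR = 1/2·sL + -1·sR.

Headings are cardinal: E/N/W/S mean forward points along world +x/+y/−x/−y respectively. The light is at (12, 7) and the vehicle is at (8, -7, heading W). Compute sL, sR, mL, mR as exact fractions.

left sensor world pos  = (5, -8); dL² = 274
right sensor world pos = (5, -6); dR² = 218
sL = 90/274 = 45/137
sR = 90/218 = 45/109
mL = -1/2·sL + 0·sR = -45/274
mR = 1/2·sL + -1·sR = -7425/29866

45/137 45/109 -45/274 -7425/29866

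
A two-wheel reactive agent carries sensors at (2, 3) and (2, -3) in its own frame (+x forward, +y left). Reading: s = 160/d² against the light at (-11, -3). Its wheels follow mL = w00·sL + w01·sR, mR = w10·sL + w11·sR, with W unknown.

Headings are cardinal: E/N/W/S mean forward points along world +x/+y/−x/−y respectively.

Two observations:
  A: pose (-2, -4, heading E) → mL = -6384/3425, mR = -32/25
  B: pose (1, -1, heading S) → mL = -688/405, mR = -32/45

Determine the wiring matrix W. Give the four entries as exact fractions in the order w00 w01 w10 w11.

-1 -1/2 -1 0

obs A: pose=(-2,-4,E) → sL=32/25, sR=160/137, mL=-6384/3425, mR=-32/25
obs B: pose=(1,-1,S) → sL=32/45, sR=160/81, mL=-688/405, mR=-32/45
sensor matrix S = [[32/25, 160/137], [32/45, 160/81]]; det S = 94208/55485
solve [mL_A; mL_B] = S·[w00; w01] and [mR_A; mR_B] = S·[w10; w11]:
  w00 = -1, w01 = -1/2, w10 = -1, w11 = 0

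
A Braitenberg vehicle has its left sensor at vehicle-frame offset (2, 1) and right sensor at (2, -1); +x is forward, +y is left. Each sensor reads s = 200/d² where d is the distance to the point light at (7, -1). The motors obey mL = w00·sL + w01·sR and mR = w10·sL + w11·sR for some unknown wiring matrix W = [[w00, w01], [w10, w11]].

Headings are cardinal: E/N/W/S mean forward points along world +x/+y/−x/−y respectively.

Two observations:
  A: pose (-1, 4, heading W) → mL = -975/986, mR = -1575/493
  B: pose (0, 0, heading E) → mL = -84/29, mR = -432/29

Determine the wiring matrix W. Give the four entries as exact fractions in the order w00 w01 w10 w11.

-1 1/2 -1 -1

obs A: pose=(-1,4,W) → sL=50/29, sR=25/17, mL=-975/986, mR=-1575/493
obs B: pose=(0,0,E) → sL=200/29, sR=8, mL=-84/29, mR=-432/29
sensor matrix S = [[50/29, 25/17], [200/29, 8]]; det S = 1800/493
solve [mL_A; mL_B] = S·[w00; w01] and [mR_A; mR_B] = S·[w10; w11]:
  w00 = -1, w01 = 1/2, w10 = -1, w11 = -1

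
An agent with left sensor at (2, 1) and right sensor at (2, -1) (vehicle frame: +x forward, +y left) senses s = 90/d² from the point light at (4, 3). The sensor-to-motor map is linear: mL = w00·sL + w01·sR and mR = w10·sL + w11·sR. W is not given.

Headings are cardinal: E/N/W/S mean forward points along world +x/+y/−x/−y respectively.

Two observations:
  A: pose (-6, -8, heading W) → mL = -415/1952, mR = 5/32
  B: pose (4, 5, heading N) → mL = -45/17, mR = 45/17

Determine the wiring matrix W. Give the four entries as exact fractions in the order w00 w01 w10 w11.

obs A: pose=(-6,-8,W) → sL=5/16, sR=45/122, mL=-415/1952, mR=5/32
obs B: pose=(4,5,N) → sL=90/17, sR=90/17, mL=-45/17, mR=45/17
sensor matrix S = [[5/16, 45/122], [90/17, 90/17]]; det S = -2475/8296
solve [mL_A; mL_B] = S·[w00; w01] and [mR_A; mR_B] = S·[w10; w11]:
  w00 = 1/2, w01 = -1, w10 = 1/2, w11 = 0

1/2 -1 1/2 0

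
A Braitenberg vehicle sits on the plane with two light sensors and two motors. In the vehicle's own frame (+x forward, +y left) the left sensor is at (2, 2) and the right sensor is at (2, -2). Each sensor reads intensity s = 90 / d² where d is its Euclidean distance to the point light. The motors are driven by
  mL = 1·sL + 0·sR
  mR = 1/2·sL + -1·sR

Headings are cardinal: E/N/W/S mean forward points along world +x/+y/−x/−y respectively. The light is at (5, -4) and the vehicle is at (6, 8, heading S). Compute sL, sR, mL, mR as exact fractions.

left sensor world pos  = (8, 6); dL² = 109
right sensor world pos = (4, 6); dR² = 101
sL = 90/109 = 90/109
sR = 90/101 = 90/101
mL = 1·sL + 0·sR = 90/109
mR = 1/2·sL + -1·sR = -5265/11009

90/109 90/101 90/109 -5265/11009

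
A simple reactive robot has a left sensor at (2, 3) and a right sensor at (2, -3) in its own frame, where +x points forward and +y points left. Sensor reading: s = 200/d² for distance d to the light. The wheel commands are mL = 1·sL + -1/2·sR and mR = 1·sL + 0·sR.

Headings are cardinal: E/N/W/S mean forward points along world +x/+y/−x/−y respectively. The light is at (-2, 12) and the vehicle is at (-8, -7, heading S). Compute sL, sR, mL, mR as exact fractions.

4/9 100/261 22/87 4/9

left sensor world pos  = (-5, -9); dL² = 450
right sensor world pos = (-11, -9); dR² = 522
sL = 200/450 = 4/9
sR = 200/522 = 100/261
mL = 1·sL + -1/2·sR = 22/87
mR = 1·sL + 0·sR = 4/9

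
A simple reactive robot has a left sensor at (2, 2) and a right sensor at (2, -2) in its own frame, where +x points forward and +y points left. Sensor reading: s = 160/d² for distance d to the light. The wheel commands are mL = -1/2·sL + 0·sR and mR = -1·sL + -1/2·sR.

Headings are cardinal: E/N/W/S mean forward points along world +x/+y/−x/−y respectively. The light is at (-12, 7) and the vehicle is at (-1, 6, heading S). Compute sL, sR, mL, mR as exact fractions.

80/89 16/9 -40/89 -1432/801

left sensor world pos  = (1, 4); dL² = 178
right sensor world pos = (-3, 4); dR² = 90
sL = 160/178 = 80/89
sR = 160/90 = 16/9
mL = -1/2·sL + 0·sR = -40/89
mR = -1·sL + -1/2·sR = -1432/801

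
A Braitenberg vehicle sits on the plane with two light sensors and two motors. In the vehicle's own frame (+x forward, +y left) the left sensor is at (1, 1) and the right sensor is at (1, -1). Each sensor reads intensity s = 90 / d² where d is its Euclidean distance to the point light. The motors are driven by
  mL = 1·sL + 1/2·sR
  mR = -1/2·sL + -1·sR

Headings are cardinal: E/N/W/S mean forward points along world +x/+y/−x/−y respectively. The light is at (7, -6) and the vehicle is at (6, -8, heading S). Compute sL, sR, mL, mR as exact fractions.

left sensor world pos  = (7, -9); dL² = 9
right sensor world pos = (5, -9); dR² = 13
sL = 90/9 = 10
sR = 90/13 = 90/13
mL = 1·sL + 1/2·sR = 175/13
mR = -1/2·sL + -1·sR = -155/13

10 90/13 175/13 -155/13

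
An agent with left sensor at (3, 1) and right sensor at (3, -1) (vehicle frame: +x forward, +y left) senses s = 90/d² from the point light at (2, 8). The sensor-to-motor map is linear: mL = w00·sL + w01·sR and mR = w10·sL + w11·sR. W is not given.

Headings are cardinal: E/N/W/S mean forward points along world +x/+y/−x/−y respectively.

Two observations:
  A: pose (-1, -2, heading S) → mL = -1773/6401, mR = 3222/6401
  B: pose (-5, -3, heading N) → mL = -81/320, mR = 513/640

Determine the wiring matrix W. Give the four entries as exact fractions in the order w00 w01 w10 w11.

-1 1/2 1/2 1/2

obs A: pose=(-1,-2,S) → sL=90/173, sR=18/37, mL=-1773/6401, mR=3222/6401
obs B: pose=(-5,-3,N) → sL=45/64, sR=9/10, mL=-81/320, mR=513/640
sensor matrix S = [[90/173, 18/37], [45/64, 9/10]]; det S = 25839/204832
solve [mL_A; mL_B] = S·[w00; w01] and [mR_A; mR_B] = S·[w10; w11]:
  w00 = -1, w01 = 1/2, w10 = 1/2, w11 = 1/2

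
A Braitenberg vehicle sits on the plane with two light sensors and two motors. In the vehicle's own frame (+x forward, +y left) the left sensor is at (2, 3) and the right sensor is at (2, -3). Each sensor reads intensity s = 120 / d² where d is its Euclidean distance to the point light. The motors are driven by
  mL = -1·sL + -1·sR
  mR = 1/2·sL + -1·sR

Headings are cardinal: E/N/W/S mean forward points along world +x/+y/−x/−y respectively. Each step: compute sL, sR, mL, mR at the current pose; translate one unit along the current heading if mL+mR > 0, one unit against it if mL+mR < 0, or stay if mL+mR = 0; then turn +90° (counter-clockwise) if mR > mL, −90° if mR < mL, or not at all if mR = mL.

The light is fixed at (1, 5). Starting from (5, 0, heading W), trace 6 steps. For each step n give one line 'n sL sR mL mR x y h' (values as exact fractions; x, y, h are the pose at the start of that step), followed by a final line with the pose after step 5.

n=0: pose=(5,0,W); sL=30/17, sR=15; mL=-285/17, mR=-240/17; mL+mR=-525/17 → advance -1; mR−mL=45/17 → turn +1·90°
n=1: pose=(6,0,S); sL=120/113, sR=120/53; mL=-19920/5989, mR=-10380/5989; mL+mR=-30300/5989 → advance -1; mR−mL=180/113 → turn +1·90°
n=2: pose=(6,1,E); sL=12/5, sR=60/49; mL=-888/245, mR=-6/245; mL+mR=-894/245 → advance -1; mR−mL=18/5 → turn +1·90°
n=3: pose=(5,1,N); sL=24, sR=120/53; mL=-1392/53, mR=516/53; mL+mR=-876/53 → advance -1; mR−mL=36 → turn +1·90°
n=4: pose=(5,0,W); sL=30/17, sR=15; mL=-285/17, mR=-240/17; mL+mR=-525/17 → advance -1; mR−mL=45/17 → turn +1·90°
n=5: pose=(6,0,S); sL=120/113, sR=120/53; mL=-19920/5989, mR=-10380/5989; mL+mR=-30300/5989 → advance -1; mR−mL=180/113 → turn +1·90°

0 30/17 15 -285/17 -240/17 5 0 W
1 120/113 120/53 -19920/5989 -10380/5989 6 0 S
2 12/5 60/49 -888/245 -6/245 6 1 E
3 24 120/53 -1392/53 516/53 5 1 N
4 30/17 15 -285/17 -240/17 5 0 W
5 120/113 120/53 -19920/5989 -10380/5989 6 0 S
final 6 1 E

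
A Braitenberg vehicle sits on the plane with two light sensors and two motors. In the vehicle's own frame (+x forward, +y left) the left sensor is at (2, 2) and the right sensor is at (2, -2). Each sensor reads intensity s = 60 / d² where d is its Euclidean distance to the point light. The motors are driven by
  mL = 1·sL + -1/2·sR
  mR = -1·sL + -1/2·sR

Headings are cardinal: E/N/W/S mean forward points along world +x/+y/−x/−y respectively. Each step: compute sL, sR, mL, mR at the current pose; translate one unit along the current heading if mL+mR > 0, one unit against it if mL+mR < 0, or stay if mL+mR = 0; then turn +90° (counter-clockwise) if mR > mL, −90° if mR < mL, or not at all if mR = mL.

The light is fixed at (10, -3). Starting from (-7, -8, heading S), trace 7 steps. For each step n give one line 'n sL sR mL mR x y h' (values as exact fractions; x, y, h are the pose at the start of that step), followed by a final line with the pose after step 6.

n=0: pose=(-7,-8,S); sL=30/137, sR=6/41; mL=819/5617, mR=-1641/5617; mL+mR=-6/41 → advance -1; mR−mL=-60/137 → turn -1·90°
n=1: pose=(-7,-7,W); sL=60/397, sR=12/73; mL=1998/28981, mR=-6762/28981; mL+mR=-12/73 → advance -1; mR−mL=-120/397 → turn -1·90°
n=2: pose=(-6,-7,N); sL=15/82, sR=3/10; mL=27/820, mR=-273/820; mL+mR=-3/10 → advance -1; mR−mL=-15/41 → turn -1·90°
n=3: pose=(-6,-8,E); sL=12/41, sR=12/49; mL=342/2009, mR=-834/2009; mL+mR=-12/49 → advance -1; mR−mL=-24/41 → turn -1·90°
n=4: pose=(-7,-8,S); sL=30/137, sR=6/41; mL=819/5617, mR=-1641/5617; mL+mR=-6/41 → advance -1; mR−mL=-60/137 → turn -1·90°
n=5: pose=(-7,-7,W); sL=60/397, sR=12/73; mL=1998/28981, mR=-6762/28981; mL+mR=-12/73 → advance -1; mR−mL=-120/397 → turn -1·90°
n=6: pose=(-6,-7,N); sL=15/82, sR=3/10; mL=27/820, mR=-273/820; mL+mR=-3/10 → advance -1; mR−mL=-15/41 → turn -1·90°

0 30/137 6/41 819/5617 -1641/5617 -7 -8 S
1 60/397 12/73 1998/28981 -6762/28981 -7 -7 W
2 15/82 3/10 27/820 -273/820 -6 -7 N
3 12/41 12/49 342/2009 -834/2009 -6 -8 E
4 30/137 6/41 819/5617 -1641/5617 -7 -8 S
5 60/397 12/73 1998/28981 -6762/28981 -7 -7 W
6 15/82 3/10 27/820 -273/820 -6 -7 N
final -6 -8 E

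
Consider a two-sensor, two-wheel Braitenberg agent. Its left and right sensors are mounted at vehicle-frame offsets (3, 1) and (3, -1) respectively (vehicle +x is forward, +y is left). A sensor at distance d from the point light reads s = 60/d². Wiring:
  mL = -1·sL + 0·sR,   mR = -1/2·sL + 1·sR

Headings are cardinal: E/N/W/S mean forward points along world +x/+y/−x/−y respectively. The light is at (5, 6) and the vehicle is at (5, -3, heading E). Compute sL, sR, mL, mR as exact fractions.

left sensor world pos  = (8, -2); dL² = 73
right sensor world pos = (8, -4); dR² = 109
sL = 60/73 = 60/73
sR = 60/109 = 60/109
mL = -1·sL + 0·sR = -60/73
mR = -1/2·sL + 1·sR = 1110/7957

60/73 60/109 -60/73 1110/7957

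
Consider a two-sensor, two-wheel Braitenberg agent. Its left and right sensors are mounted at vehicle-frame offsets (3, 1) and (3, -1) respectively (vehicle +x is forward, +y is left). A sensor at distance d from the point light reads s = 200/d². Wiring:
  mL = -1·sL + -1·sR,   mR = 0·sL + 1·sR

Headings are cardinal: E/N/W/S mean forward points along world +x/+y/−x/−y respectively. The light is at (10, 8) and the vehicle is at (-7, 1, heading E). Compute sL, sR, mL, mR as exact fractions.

left sensor world pos  = (-4, 2); dL² = 232
right sensor world pos = (-4, 0); dR² = 260
sL = 200/232 = 25/29
sR = 200/260 = 10/13
mL = -1·sL + -1·sR = -615/377
mR = 0·sL + 1·sR = 10/13

25/29 10/13 -615/377 10/13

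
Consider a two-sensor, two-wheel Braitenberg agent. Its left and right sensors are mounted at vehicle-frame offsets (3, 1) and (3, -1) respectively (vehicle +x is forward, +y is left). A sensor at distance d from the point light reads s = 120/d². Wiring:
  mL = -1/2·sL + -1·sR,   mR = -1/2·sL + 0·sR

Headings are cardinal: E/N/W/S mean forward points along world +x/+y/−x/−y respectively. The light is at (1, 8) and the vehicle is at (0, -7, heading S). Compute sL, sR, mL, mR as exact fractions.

left sensor world pos  = (1, -10); dL² = 324
right sensor world pos = (-1, -10); dR² = 328
sL = 120/324 = 10/27
sR = 120/328 = 15/41
mL = -1/2·sL + -1·sR = -610/1107
mR = -1/2·sL + 0·sR = -5/27

10/27 15/41 -610/1107 -5/27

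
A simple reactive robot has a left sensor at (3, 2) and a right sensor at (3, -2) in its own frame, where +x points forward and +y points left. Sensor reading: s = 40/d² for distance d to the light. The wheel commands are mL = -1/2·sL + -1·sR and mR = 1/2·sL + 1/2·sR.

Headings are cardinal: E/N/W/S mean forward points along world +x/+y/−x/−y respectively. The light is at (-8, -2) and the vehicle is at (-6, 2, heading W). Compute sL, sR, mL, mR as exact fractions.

8 40/37 -188/37 168/37

left sensor world pos  = (-9, 0); dL² = 5
right sensor world pos = (-9, 4); dR² = 37
sL = 40/5 = 8
sR = 40/37 = 40/37
mL = -1/2·sL + -1·sR = -188/37
mR = 1/2·sL + 1/2·sR = 168/37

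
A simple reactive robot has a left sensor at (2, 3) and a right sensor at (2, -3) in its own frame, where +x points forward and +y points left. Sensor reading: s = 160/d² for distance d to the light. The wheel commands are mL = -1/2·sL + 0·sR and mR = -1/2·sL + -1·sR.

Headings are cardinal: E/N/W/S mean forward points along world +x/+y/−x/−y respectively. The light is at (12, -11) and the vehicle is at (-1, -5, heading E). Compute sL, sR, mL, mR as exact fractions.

left sensor world pos  = (1, -2); dL² = 202
right sensor world pos = (1, -8); dR² = 130
sL = 160/202 = 80/101
sR = 160/130 = 16/13
mL = -1/2·sL + 0·sR = -40/101
mR = -1/2·sL + -1·sR = -2136/1313

80/101 16/13 -40/101 -2136/1313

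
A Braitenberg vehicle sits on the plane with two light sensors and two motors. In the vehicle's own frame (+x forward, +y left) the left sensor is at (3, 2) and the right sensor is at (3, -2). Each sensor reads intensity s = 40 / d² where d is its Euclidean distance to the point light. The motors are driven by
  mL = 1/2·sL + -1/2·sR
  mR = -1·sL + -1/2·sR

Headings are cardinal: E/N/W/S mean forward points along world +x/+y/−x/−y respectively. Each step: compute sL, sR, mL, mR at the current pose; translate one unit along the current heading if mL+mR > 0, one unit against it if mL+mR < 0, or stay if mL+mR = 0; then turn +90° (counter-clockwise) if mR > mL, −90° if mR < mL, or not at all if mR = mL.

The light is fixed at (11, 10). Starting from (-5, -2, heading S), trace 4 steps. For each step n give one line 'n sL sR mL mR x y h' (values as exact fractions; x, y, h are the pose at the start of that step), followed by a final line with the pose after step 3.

n=0: pose=(-5,-2,S); sL=40/421, sR=40/549; mL=2560/231129, mR=-30380/231129; mL+mR=-27820/231129 → advance -1; mR−mL=-60/421 → turn -1·90°
n=1: pose=(-5,-1,W); sL=4/53, sR=20/221; mL=-88/11713, mR=-1414/11713; mL+mR=-1502/11713 → advance -1; mR−mL=-6/53 → turn -1·90°
n=2: pose=(-4,-1,N); sL=40/353, sR=40/233; mL=-2400/82249, mR=-16380/82249; mL+mR=-18780/82249 → advance -1; mR−mL=-60/353 → turn -1·90°
n=3: pose=(-4,-2,E); sL=10/61, sR=2/17; mL=24/1037, mR=-231/1037; mL+mR=-207/1037 → advance -1; mR−mL=-15/61 → turn -1·90°

0 40/421 40/549 2560/231129 -30380/231129 -5 -2 S
1 4/53 20/221 -88/11713 -1414/11713 -5 -1 W
2 40/353 40/233 -2400/82249 -16380/82249 -4 -1 N
3 10/61 2/17 24/1037 -231/1037 -4 -2 E
final -5 -2 S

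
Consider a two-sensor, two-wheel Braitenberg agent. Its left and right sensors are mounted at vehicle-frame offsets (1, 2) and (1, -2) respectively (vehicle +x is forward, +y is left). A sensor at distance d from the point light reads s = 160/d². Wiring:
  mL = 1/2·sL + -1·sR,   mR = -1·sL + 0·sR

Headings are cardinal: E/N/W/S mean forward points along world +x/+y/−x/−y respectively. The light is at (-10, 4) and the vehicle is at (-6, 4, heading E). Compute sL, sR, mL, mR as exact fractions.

160/29 160/29 -80/29 -160/29

left sensor world pos  = (-5, 6); dL² = 29
right sensor world pos = (-5, 2); dR² = 29
sL = 160/29 = 160/29
sR = 160/29 = 160/29
mL = 1/2·sL + -1·sR = -80/29
mR = -1·sL + 0·sR = -160/29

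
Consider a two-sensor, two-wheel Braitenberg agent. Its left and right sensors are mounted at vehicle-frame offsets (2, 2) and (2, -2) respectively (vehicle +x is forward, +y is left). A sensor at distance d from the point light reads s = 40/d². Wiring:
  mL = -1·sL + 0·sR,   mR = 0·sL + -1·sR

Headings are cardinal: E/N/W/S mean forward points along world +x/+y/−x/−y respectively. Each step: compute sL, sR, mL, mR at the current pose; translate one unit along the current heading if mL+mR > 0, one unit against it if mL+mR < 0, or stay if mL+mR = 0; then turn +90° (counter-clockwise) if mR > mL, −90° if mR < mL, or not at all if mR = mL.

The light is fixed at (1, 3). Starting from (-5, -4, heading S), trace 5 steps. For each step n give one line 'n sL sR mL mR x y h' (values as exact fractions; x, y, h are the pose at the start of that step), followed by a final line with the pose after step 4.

0 40/97 8/29 -40/97 -8/29 -5 -4 S
1 5/4 1/2 -5/4 -1/2 -5 -3 E
2 40/97 40/41 -40/97 -40/41 -6 -3 N
3 4/5 20/53 -4/5 -20/53 -6 -4 E
4 8/25 40/61 -8/25 -40/61 -7 -4 N
final -7 -5 E

n=0: pose=(-5,-4,S); sL=40/97, sR=8/29; mL=-40/97, mR=-8/29; mL+mR=-1936/2813 → advance -1; mR−mL=384/2813 → turn +1·90°
n=1: pose=(-5,-3,E); sL=5/4, sR=1/2; mL=-5/4, mR=-1/2; mL+mR=-7/4 → advance -1; mR−mL=3/4 → turn +1·90°
n=2: pose=(-6,-3,N); sL=40/97, sR=40/41; mL=-40/97, mR=-40/41; mL+mR=-5520/3977 → advance -1; mR−mL=-2240/3977 → turn -1·90°
n=3: pose=(-6,-4,E); sL=4/5, sR=20/53; mL=-4/5, mR=-20/53; mL+mR=-312/265 → advance -1; mR−mL=112/265 → turn +1·90°
n=4: pose=(-7,-4,N); sL=8/25, sR=40/61; mL=-8/25, mR=-40/61; mL+mR=-1488/1525 → advance -1; mR−mL=-512/1525 → turn -1·90°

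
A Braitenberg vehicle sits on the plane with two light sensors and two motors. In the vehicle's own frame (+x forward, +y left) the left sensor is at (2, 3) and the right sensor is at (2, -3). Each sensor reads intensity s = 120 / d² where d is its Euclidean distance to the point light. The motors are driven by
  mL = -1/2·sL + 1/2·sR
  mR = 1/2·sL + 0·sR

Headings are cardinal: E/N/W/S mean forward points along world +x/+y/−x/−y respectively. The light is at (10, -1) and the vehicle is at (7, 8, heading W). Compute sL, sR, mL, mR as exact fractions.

left sensor world pos  = (5, 5); dL² = 61
right sensor world pos = (5, 11); dR² = 169
sL = 120/61 = 120/61
sR = 120/169 = 120/169
mL = -1/2·sL + 1/2·sR = -6480/10309
mR = 1/2·sL + 0·sR = 60/61

120/61 120/169 -6480/10309 60/61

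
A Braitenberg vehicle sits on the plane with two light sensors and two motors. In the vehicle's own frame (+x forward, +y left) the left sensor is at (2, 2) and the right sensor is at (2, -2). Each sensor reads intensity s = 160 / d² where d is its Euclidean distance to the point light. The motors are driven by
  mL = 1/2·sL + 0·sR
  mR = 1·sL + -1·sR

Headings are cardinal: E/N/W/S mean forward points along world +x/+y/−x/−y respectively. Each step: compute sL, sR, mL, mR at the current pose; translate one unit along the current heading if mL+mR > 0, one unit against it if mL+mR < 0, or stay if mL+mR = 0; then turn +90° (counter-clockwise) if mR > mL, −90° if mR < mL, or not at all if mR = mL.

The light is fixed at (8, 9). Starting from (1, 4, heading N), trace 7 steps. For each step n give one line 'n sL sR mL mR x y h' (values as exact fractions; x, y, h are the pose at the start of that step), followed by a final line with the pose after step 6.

n=0: pose=(1,4,N); sL=16/9, sR=80/17; mL=8/9, mR=-448/153; mL+mR=-104/51 → advance -1; mR−mL=-584/153 → turn -1·90°
n=1: pose=(1,3,E); sL=160/41, sR=160/89; mL=80/41, mR=7680/3649; mL+mR=14800/3649 → advance +1; mR−mL=560/3649 → turn +1·90°
n=2: pose=(2,3,N); sL=2, sR=5; mL=1, mR=-3; mL+mR=-2 → advance -1; mR−mL=-4 → turn -1·90°
n=3: pose=(2,2,E); sL=160/41, sR=160/97; mL=80/41, mR=8960/3977; mL+mR=16720/3977 → advance +1; mR−mL=1200/3977 → turn +1·90°
n=4: pose=(3,2,N); sL=80/37, sR=80/17; mL=40/37, mR=-1600/629; mL+mR=-920/629 → advance -1; mR−mL=-2280/629 → turn -1·90°
n=5: pose=(3,1,E); sL=32/9, sR=160/109; mL=16/9, mR=2048/981; mL+mR=1264/327 → advance +1; mR−mL=304/981 → turn +1·90°
n=6: pose=(4,1,N); sL=20/9, sR=4; mL=10/9, mR=-16/9; mL+mR=-2/3 → advance -1; mR−mL=-26/9 → turn -1·90°

0 16/9 80/17 8/9 -448/153 1 4 N
1 160/41 160/89 80/41 7680/3649 1 3 E
2 2 5 1 -3 2 3 N
3 160/41 160/97 80/41 8960/3977 2 2 E
4 80/37 80/17 40/37 -1600/629 3 2 N
5 32/9 160/109 16/9 2048/981 3 1 E
6 20/9 4 10/9 -16/9 4 1 N
final 4 0 E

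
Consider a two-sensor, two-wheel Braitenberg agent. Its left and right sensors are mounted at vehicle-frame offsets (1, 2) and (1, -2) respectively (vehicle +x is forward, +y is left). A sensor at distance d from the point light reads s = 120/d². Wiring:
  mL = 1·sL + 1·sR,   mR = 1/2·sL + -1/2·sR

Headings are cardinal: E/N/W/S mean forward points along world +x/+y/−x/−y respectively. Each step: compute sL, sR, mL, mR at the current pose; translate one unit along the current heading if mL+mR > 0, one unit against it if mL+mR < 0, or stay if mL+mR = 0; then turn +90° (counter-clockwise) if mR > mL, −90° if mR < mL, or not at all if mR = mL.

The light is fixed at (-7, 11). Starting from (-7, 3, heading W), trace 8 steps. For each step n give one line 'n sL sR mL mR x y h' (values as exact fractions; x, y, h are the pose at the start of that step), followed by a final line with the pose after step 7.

n=0: pose=(-7,3,W); sL=120/101, sR=120/37; mL=16560/3737, mR=-3840/3737; mL+mR=12720/3737 → advance +1; mR−mL=-20400/3737 → turn -1·90°
n=1: pose=(-8,3,N); sL=60/29, sR=12/5; mL=648/145, mR=-24/145; mL+mR=624/145 → advance +1; mR−mL=-672/145 → turn -1·90°
n=2: pose=(-8,4,E); sL=24/5, sR=40/27; mL=848/135, mR=224/135; mL+mR=1072/135 → advance +1; mR−mL=-208/45 → turn -1·90°
n=3: pose=(-7,4,S); sL=30/17, sR=30/17; mL=60/17, mR=0; mL+mR=60/17 → advance +1; mR−mL=-60/17 → turn -1·90°
n=4: pose=(-7,3,W); sL=120/101, sR=120/37; mL=16560/3737, mR=-3840/3737; mL+mR=12720/3737 → advance +1; mR−mL=-20400/3737 → turn -1·90°
n=5: pose=(-8,3,N); sL=60/29, sR=12/5; mL=648/145, mR=-24/145; mL+mR=624/145 → advance +1; mR−mL=-672/145 → turn -1·90°
n=6: pose=(-8,4,E); sL=24/5, sR=40/27; mL=848/135, mR=224/135; mL+mR=1072/135 → advance +1; mR−mL=-208/45 → turn -1·90°
n=7: pose=(-7,4,S); sL=30/17, sR=30/17; mL=60/17, mR=0; mL+mR=60/17 → advance +1; mR−mL=-60/17 → turn -1·90°

0 120/101 120/37 16560/3737 -3840/3737 -7 3 W
1 60/29 12/5 648/145 -24/145 -8 3 N
2 24/5 40/27 848/135 224/135 -8 4 E
3 30/17 30/17 60/17 0 -7 4 S
4 120/101 120/37 16560/3737 -3840/3737 -7 3 W
5 60/29 12/5 648/145 -24/145 -8 3 N
6 24/5 40/27 848/135 224/135 -8 4 E
7 30/17 30/17 60/17 0 -7 4 S
final -7 3 W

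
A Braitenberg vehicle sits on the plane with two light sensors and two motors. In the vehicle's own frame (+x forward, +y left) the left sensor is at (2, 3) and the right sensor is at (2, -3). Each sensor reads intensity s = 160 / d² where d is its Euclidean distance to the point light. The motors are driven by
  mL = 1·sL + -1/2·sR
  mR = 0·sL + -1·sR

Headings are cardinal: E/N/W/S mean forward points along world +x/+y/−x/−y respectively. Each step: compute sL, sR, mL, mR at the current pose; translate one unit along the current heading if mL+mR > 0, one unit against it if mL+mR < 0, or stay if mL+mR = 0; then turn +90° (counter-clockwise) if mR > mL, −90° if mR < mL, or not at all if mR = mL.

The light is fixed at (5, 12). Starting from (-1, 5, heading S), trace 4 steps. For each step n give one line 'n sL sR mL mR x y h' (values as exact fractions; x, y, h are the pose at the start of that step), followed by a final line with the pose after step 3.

n=0: pose=(-1,5,S); sL=16/9, sR=80/81; mL=104/81, mR=-80/81; mL+mR=8/27 → advance +1; mR−mL=-184/81 → turn -1·90°
n=1: pose=(-1,4,W); sL=32/37, sR=160/89; mL=-112/3293, mR=-160/89; mL+mR=-6032/3293 → advance -1; mR−mL=-5808/3293 → turn -1·90°
n=2: pose=(0,4,N); sL=8/5, sR=4; mL=-2/5, mR=-4; mL+mR=-22/5 → advance -1; mR−mL=-18/5 → turn -1·90°
n=3: pose=(0,3,E); sL=32/9, sR=160/153; mL=464/153, mR=-160/153; mL+mR=304/153 → advance +1; mR−mL=-208/51 → turn -1·90°

0 16/9 80/81 104/81 -80/81 -1 5 S
1 32/37 160/89 -112/3293 -160/89 -1 4 W
2 8/5 4 -2/5 -4 0 4 N
3 32/9 160/153 464/153 -160/153 0 3 E
final 1 3 S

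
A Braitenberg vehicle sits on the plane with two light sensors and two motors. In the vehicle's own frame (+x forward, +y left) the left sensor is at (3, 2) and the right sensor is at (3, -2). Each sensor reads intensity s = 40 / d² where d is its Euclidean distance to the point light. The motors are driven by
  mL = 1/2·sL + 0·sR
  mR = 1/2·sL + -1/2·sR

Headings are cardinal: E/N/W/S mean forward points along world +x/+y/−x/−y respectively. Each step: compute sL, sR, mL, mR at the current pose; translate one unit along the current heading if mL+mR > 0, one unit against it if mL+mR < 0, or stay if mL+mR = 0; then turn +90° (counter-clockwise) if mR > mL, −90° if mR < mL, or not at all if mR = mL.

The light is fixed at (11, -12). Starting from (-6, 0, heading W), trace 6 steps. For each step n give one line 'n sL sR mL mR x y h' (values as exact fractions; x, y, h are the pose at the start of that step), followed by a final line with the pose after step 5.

0 2/25 10/149 1/25 24/3725 -6 0 W
1 8/125 40/481 4/125 -576/60125 -7 0 N
2 4/45 20/173 2/45 -104/7785 -7 1 E
3 8/65 40/461 4/65 544/29965 -6 1 S
4 2/25 10/149 1/25 24/3725 -6 0 W
5 8/125 40/481 4/125 -576/60125 -7 0 N
final -7 1 E

n=0: pose=(-6,0,W); sL=2/25, sR=10/149; mL=1/25, mR=24/3725; mL+mR=173/3725 → advance +1; mR−mL=-5/149 → turn -1·90°
n=1: pose=(-7,0,N); sL=8/125, sR=40/481; mL=4/125, mR=-576/60125; mL+mR=1348/60125 → advance +1; mR−mL=-20/481 → turn -1·90°
n=2: pose=(-7,1,E); sL=4/45, sR=20/173; mL=2/45, mR=-104/7785; mL+mR=242/7785 → advance +1; mR−mL=-10/173 → turn -1·90°
n=3: pose=(-6,1,S); sL=8/65, sR=40/461; mL=4/65, mR=544/29965; mL+mR=2388/29965 → advance +1; mR−mL=-20/461 → turn -1·90°
n=4: pose=(-6,0,W); sL=2/25, sR=10/149; mL=1/25, mR=24/3725; mL+mR=173/3725 → advance +1; mR−mL=-5/149 → turn -1·90°
n=5: pose=(-7,0,N); sL=8/125, sR=40/481; mL=4/125, mR=-576/60125; mL+mR=1348/60125 → advance +1; mR−mL=-20/481 → turn -1·90°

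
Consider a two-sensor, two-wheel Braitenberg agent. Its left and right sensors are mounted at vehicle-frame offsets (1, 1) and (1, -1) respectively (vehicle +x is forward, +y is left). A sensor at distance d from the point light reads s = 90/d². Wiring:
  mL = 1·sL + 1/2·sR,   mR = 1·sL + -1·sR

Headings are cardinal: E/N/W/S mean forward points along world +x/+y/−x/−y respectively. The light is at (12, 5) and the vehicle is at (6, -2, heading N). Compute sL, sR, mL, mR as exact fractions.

18/17 90/61 1863/1037 -432/1037

left sensor world pos  = (5, -1); dL² = 85
right sensor world pos = (7, -1); dR² = 61
sL = 90/85 = 18/17
sR = 90/61 = 90/61
mL = 1·sL + 1/2·sR = 1863/1037
mR = 1·sL + -1·sR = -432/1037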